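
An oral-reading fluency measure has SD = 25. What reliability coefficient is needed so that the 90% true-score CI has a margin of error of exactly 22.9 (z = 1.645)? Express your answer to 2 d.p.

Required SEM = 22.9 / 1.645 ≈ 13.9210
r = 1 − (SEM / SD)² = 1 − (13.9210 / 25)² ≈ 1 − 0.3101 ≈ 0.6899

0.69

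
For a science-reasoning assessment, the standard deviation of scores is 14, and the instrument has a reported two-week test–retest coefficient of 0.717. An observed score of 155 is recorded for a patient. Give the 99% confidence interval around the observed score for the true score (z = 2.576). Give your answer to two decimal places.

SEM = 14.00000×√(1 − 0.71700) ≈ 7.44768
Margin = 2.576 × 7.44768 ≈ 19.18523
Interval: (135.81477, 174.18523)

[135.81, 174.19]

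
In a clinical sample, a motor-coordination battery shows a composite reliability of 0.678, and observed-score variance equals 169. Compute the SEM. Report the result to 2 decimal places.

7.38

SD = √169 ≃ 13.0000
SEM = 13.0000×√(1 − 0.6780) ≃ 7.3769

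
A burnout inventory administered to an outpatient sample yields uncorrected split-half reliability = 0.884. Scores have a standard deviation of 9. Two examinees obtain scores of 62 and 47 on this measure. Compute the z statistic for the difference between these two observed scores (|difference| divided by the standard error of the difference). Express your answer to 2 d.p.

Spearman-Brown: r = 2(0.884) / (1 + 0.884) = 1.7680 / 1.8840 ≈ 0.9384
SEM = 9.0000 * √(1 − 0.9384) = 9.0000 * √0.0616 ≈ 9.0000 * 0.2481 ≈ 2.2332
SE_diff = SEM * √2 ≈ 2.2332 * 1.4142 ≈ 3.1582
z = |62 − 47| / 3.1582 = 15 / 3.1582 ≈ 4.7495

4.75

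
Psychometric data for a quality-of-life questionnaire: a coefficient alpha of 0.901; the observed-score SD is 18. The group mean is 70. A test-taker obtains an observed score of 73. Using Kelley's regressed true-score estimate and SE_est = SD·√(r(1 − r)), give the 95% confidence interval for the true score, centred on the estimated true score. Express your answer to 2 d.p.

[62.17, 83.24]

Estimated true score = 0.901·73 + (1 − 0.901)·70 ≈ 72.703
SE_est = SD · √(r(1 − r)) = 18.000 · √0.089 ≈ 18.000 · 0.299 ≈ 5.376
95% CI: 72.703 ± 10.537 ≈ (62.166, 83.240)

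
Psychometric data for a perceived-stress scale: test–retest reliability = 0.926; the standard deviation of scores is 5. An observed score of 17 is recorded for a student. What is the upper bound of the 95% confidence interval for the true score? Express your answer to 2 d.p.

19.67

SEM = 5.0000 * √(1 − 0.9260) = 5.0000 * √0.0740 ≈ 5.0000 * 0.2720 ≈ 1.3601
Half-width = 1.96*1.3601 ≈ 2.6659
Upper limit = 17 + 2.6659 ≈ 19.6659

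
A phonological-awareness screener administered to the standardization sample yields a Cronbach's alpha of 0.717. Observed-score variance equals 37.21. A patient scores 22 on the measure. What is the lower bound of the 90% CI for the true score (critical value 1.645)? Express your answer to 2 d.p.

σ = 37.21^(1/2) = 6.1000
SEM = 6.1000 · √(1 − 0.7170) = 6.1000 · √0.2830 ≈ 6.1000 · 0.5320 ≈ 3.2451
Margin = 1.645 · 3.2451 ≈ 5.3381
Lower limit = 22 − 5.3381 ≈ 16.6619

16.66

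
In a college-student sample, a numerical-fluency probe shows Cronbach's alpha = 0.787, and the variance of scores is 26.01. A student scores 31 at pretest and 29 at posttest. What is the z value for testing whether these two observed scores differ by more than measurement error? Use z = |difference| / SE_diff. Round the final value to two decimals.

0.60

SD = √26.01 = 5.10000
SEM = 5.10000 * √(1 − 0.78700) = 5.10000 * √0.21300 ≃ 5.10000 * 0.46152 ≃ 2.35375
SE_diff = SEM * √2 ≃ 2.35375 * 1.41421 ≃ 3.32870
z = |31 − 29| / 3.32870 = 2 / 3.32870 ≃ 0.60083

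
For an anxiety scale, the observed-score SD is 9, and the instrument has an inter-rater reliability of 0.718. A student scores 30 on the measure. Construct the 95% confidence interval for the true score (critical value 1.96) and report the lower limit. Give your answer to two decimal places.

SEM = 9.000 × √(1 − 0.718) = 9.000 × √0.282 ≈ 9.000 × 0.531 ≈ 4.779
Half-width = 1.96×4.779 ≈ 9.367
Lower limit = 30 − 9.367 ≈ 20.633

20.63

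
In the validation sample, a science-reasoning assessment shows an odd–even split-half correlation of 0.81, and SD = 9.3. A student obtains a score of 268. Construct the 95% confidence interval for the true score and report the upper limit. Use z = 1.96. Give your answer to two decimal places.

Full-length reliability (Spearman-Brown) = 2(0.81)/(1+0.81) ≈ 0.8950
SEM = 9.3000 * √(1 − 0.8950) = 9.3000 * √0.1050 ≈ 9.3000 * 0.3240 ≈ 3.0131
Half-width = 1.96*3.0131 ≈ 5.9058
Upper bound: 268 + 5.9058 = 273.9058

273.91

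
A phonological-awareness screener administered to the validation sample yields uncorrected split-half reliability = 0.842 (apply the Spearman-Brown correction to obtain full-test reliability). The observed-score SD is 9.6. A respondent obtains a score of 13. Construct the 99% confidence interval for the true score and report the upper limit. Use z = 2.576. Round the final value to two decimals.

r_full = 2·0.842 / (1 + 0.842) ≃ 0.914
The standard error of measurement is 9.600*√(1 − 0.914) ≃ 9.600*0.293 ≃ 2.812.
2.576 * SEM ≃ 7.243
Upper limit = 13 + 7.243 ≃ 20.243

20.24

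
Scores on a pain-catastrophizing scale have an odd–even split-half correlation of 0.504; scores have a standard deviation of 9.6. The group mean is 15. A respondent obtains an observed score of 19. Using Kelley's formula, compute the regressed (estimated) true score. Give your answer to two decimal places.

r_full = 2·0.504 / (1 + 0.504) ≈ 0.6702
T̂ = r·X + (1 − r)·M = 0.6702·19 + 0.3298·15 ≈ 12.7340 + 4.9468 ≈ 17.6809

17.68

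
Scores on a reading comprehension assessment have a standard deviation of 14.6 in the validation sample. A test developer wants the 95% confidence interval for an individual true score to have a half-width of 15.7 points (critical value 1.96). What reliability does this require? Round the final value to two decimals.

Required SEM = 15.7 / 1.96 ≃ 8.01020
Required reliability = 1 − (SEM/SD)² = 1 − 0.30101 ≃ 0.69899

0.70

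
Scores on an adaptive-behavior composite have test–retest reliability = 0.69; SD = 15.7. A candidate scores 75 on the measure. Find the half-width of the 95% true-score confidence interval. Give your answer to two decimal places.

SEM = 15.7000 · √(1 − 0.6900) = 15.7000 · √0.3100 ≃ 15.7000 · 0.5568 ≃ 8.7414
1.96 · SEM ≃ 17.1331

17.13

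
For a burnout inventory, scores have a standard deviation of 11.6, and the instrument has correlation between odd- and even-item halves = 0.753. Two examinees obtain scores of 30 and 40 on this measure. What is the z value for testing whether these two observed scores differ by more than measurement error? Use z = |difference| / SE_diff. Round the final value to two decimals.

Full-length reliability (Spearman-Brown) = 2(0.753)/(1+0.753) ≈ 0.8591
SEM = 11.6000 × √(1 − 0.8591) = 11.6000 × √0.1409 ≈ 11.6000 × 0.3754 ≈ 4.3543
SE_diff = √2 × SEM ≈ 6.1579
z = 10 / 6.1579 ≈ 1.6239

1.62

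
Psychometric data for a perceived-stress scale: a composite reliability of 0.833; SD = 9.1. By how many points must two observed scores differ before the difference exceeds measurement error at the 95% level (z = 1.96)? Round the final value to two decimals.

10.31

SEM = 9.1000·√(1 − 0.8330) ≈ 3.7188
SE_diff = √2 · SEM ≈ 5.2591
Minimum reliable difference = 1.96 · SE_diff ≈ 1.96 · 5.2591 ≈ 10.3079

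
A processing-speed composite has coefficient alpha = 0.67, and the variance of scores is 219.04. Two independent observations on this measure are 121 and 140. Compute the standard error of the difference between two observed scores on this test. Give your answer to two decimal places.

12.02

SD = √219.04 = 14.80000
The standard error of measurement is 14.80000×√(1 − 0.67000) ≈ 14.80000×0.57446 ≈ 8.50195.
SE_diff = SEM × √2 ≈ 8.50195 × 1.41421 ≈ 12.02358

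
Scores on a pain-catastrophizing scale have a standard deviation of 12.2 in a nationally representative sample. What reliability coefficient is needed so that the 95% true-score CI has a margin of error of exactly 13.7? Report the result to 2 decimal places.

0.67

Required SEM = 13.7 / 1.96 ≈ 6.9898
r = 1 − (SEM / SD)² = 1 − (6.9898 / 12.2)² ≈ 1 − 0.3283 ≈ 0.6717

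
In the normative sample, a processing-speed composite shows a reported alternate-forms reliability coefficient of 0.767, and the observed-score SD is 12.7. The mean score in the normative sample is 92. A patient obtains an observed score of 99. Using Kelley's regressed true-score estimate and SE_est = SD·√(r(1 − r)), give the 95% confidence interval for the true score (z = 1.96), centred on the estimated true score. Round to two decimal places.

Estimated true score = 0.7670*99 + (1 − 0.7670)*92 ≃ 97.3690
SE_est = SD * √(r(1 − r)) = 12.7000 * √0.1787 ≃ 12.7000 * 0.4227 ≃ 5.3688
95% CI: 97.3690 ± 10.5229 ≃ (86.8461, 107.8919)

[86.85, 107.89]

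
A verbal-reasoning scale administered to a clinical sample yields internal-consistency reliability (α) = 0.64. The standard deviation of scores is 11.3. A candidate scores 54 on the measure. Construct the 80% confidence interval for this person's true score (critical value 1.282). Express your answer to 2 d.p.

[45.31, 62.69]

SEM = 11.3000 · √(1 − 0.6400) = 11.3000 · √0.3600 ≈ 11.3000 · 0.6000 ≈ 6.7800
1.282 · SEM ≈ 8.6920
CI = 54 ± 8.6920 → [45.3080, 62.6920]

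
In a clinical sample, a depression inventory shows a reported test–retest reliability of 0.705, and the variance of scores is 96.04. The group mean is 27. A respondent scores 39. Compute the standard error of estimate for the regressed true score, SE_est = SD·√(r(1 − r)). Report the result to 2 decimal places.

4.47

SD = √96.04 = 9.8000
SE_est = 9.8000·√[r(1 − r)] ≃ 4.4692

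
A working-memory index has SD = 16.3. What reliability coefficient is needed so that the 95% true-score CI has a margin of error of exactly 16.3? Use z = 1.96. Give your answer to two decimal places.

0.74

Required SEM = 16.3 / 1.96 ≈ 8.31633
r = 1 − (SEM / SD)² = 1 − (8.31633 / 16.3)² ≈ 1 − 0.26031 ≈ 0.73969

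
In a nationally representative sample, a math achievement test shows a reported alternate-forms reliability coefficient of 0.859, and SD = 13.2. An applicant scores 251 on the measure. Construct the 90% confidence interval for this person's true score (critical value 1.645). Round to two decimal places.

[242.85, 259.15]

SEM = 13.20000 * √(1 − 0.85900) = 13.20000 * √0.14100 ≈ 13.20000 * 0.37550 ≈ 4.95660
Margin = 1.645 * 4.95660 ≈ 8.15360
CI = 251 ± 8.15360 → [242.84640, 259.15360]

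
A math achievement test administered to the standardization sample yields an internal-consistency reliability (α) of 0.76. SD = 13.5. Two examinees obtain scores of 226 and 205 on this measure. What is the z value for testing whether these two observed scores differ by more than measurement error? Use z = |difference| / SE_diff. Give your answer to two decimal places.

SEM = 13.500·√(1 − 0.760) ≈ 6.614
Standard error of the difference = 6.614·√2 ≈ 9.353
z = 21 / 9.353 ≈ 2.245

2.25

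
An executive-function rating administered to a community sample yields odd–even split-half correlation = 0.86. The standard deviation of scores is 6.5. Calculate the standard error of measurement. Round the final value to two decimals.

r_full = 2·0.86 / (1 + 0.86) ≈ 0.9247
SEM = 6.5000 × √(1 − 0.9247) = 6.5000 × √0.0753 ≈ 6.5000 × 0.2744 ≈ 1.7833

1.78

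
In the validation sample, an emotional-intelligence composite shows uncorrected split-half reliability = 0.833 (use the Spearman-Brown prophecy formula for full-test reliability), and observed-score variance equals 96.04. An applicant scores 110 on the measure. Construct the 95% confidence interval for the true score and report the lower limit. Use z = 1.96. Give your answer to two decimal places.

104.20

SD = √96.04 = 9.8000
Full-length reliability (Spearman-Brown) = 2(0.833)/(1+0.833) ≈ 0.9089
SEM = 9.8000 × √(1 − 0.9089) = 9.8000 × √0.0911 ≈ 9.8000 × 0.3018 ≈ 2.9580
Half-width = 1.96×2.9580 ≈ 5.7977
Lower bound: 110 − 5.7977 = 104.2023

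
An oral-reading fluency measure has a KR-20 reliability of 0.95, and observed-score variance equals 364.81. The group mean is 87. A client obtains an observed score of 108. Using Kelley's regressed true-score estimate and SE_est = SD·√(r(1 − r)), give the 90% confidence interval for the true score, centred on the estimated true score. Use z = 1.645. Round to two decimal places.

SD = √364.81 = 19.1000
T̂ = 0.9500(108) + 0.0500(87) ≃ 106.9500
SE_est = SD * √(r(1 − r)) = 19.1000 * √0.0475 ≃ 19.1000 * 0.2179 ≃ 4.1627
CI = 106.9500 ± 1.645 * 4.1627 → [100.1023, 113.7977]

[100.10, 113.80]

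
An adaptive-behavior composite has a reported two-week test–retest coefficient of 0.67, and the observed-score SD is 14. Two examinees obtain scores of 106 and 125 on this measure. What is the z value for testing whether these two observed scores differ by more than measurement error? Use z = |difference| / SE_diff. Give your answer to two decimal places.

1.67

SEM = 14.000 · √(1 − 0.670) = 14.000 · √0.330 ≈ 14.000 · 0.574 ≈ 8.042
SE_diff = SEM · √2 ≈ 8.042 · 1.414 ≈ 11.374
z = 19 / 11.374 ≈ 1.671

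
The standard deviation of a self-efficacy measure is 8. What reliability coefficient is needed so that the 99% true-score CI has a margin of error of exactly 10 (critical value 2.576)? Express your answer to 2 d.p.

0.76

SEM needed = half-width / z = 10/2.576 ≈ 3.8820
r = 1 − (SEM / SD)² = 1 − (3.8820 / 8)² ≈ 1 − 0.2355 ≈ 0.7645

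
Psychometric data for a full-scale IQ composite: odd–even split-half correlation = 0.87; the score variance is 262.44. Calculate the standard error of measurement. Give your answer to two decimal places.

SD = √262.44 = 16.200
Spearman-Brown: r = 2(0.87) / (1 + 0.87) = 1.740 / 1.870 ≃ 0.930
SEM = 16.200 × √(1 − 0.930) = 16.200 × √0.070 ≃ 16.200 × 0.264 ≃ 4.271

4.27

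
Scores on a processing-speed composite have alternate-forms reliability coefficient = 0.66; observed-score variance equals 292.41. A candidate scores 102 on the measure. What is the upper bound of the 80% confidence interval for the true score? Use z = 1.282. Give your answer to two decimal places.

σ = 292.41^(1/2) = 17.10000
SEM = 17.10000·√(1 − 0.66000) ≈ 9.97093
Margin = 1.282 · 9.97093 ≈ 12.78273
Upper limit = 102 + 12.78273 ≈ 114.78273

114.78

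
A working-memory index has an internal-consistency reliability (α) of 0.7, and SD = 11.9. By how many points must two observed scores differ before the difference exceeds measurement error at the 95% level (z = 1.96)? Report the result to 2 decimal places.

SEM = 11.9000 * √(1 − 0.7000) = 11.9000 * √0.3000 ≈ 11.9000 * 0.5477 ≈ 6.5179
SE_diff = √2 * SEM ≈ 9.2177
Smallest detectable difference = 1.96*9.2177 ≈ 18.0667

18.07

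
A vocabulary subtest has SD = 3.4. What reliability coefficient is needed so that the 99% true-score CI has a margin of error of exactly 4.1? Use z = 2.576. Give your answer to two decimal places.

SEM needed = half-width / z = 4.1/2.576 ≃ 1.592
r = 1 − (SEM / SD)² = 1 − (1.592 / 3.4)² ≃ 1 − 0.219 ≃ 0.781

0.78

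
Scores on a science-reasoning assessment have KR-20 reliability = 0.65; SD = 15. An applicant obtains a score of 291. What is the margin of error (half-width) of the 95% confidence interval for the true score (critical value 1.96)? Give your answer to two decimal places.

17.39

SEM = 15.00000·√(1 − 0.65000) ≈ 8.87412
1.96 · SEM ≈ 17.39327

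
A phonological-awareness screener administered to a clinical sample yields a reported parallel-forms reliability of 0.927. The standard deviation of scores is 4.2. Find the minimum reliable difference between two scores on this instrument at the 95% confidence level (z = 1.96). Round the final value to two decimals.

3.15

SEM = 4.200 × √(1 − 0.927) = 4.200 × √0.073 ≈ 4.200 × 0.270 ≈ 1.135
SE_diff = √2 × SEM ≈ 1.605
Smallest detectable difference = 1.96×1.605 ≈ 3.145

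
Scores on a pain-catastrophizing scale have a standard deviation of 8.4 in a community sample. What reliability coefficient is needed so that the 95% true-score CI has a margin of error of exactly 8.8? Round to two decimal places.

Required SEM = 8.8 / 1.96 ≈ 4.4898
r = 1 − (4.4898/8.4)² ≈ 1 − 0.2857 ≈ 0.7143

0.71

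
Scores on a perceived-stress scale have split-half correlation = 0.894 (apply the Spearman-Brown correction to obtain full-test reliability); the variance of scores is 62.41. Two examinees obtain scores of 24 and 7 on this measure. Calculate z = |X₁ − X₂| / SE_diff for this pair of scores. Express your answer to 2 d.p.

6.43

SD = √62.41 ≃ 7.900
Spearman-Brown: r = 2(0.894) / (1 + 0.894) = 1.788 / 1.894 ≃ 0.944
SEM = 7.900 × √(1 − 0.944) = 7.900 × √0.056 ≃ 7.900 × 0.237 ≃ 1.869
SE_diff = √2 × SEM ≃ 2.643
z = 17 / 2.643 ≃ 6.432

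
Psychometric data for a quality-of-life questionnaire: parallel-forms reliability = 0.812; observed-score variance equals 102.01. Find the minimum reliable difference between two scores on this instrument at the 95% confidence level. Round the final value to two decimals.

12.14

SD = √102.01 ≈ 10.1000
SEM = 10.1000 × √(1 − 0.8120) = 10.1000 × √0.1880 ≈ 10.1000 × 0.4336 ≈ 4.3793
Standard error of the difference = 4.3793·√2 ≈ 6.1932
Smallest detectable difference = 1.96×6.1932 ≈ 12.1387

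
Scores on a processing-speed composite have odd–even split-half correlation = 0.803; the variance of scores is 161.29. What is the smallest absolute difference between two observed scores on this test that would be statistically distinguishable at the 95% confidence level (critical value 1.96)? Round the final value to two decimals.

11.64

SD = √161.29 ≈ 12.700
Spearman-Brown: r = 2(0.803) / (1 + 0.803) = 1.606 / 1.803 ≈ 0.891
SEM = 12.700 · √(1 − 0.891) = 12.700 · √0.109 ≈ 12.700 · 0.331 ≈ 4.198
SE_diff = SEM · √2 ≈ 4.198 · 1.414 ≈ 5.937
Minimum reliable difference = 1.96 · SE_diff ≈ 1.96 · 5.937 ≈ 11.636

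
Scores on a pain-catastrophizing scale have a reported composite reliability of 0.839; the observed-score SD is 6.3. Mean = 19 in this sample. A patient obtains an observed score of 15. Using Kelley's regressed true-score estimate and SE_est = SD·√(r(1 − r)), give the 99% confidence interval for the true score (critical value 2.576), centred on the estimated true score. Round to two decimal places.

[9.68, 21.61]

T̂ = r·X + (1 − r)·M = 0.8390×15 + 0.1610×19 = 12.5850 + 3.0590 ≈ 15.6440
SE_est = SD × √(r(1 − r)) = 6.3000 × √0.1351 ≈ 6.3000 × 0.3675 ≈ 2.3154
99% CI: 15.6440 ± 5.9646 ≈ (9.6794, 21.6086)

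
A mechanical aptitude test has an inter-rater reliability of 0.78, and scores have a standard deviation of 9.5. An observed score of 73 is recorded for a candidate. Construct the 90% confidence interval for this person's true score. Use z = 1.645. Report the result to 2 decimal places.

[65.67, 80.33]

SEM = 9.500 · √(1 − 0.780) = 9.500 · √0.220 ≈ 9.500 · 0.469 ≈ 4.456
Margin = 1.645 · 4.456 ≈ 7.330
90% CI: 73 ± 7.330 = [65.670, 80.330]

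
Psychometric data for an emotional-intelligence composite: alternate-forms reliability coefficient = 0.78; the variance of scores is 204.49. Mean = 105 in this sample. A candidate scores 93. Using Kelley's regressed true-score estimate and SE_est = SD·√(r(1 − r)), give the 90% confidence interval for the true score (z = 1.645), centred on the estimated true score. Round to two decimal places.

[85.90, 105.38]

SD = √204.49 ≈ 14.3000
T̂ = 0.7800(93) + 0.2200(105) ≈ 95.6400
SE_est = 14.3000*√(0.7800*0.2200) ≈ 5.9237
CI = 95.6400 ± 1.645 * 5.9237 → [85.8955, 105.3845]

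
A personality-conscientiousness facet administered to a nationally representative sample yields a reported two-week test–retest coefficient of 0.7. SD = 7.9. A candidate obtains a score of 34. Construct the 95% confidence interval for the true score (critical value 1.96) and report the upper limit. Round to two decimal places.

42.48

SEM = 7.9000×√(1 − 0.7000) ≈ 4.3270
1.96 × SEM ≈ 8.4809
Upper bound: 34 + 8.4809 = 42.4809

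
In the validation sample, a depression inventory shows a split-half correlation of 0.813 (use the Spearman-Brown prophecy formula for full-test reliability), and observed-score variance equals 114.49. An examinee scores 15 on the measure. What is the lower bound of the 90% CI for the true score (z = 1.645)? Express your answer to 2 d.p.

SD = √114.49 = 10.70000
r_full = 2·0.813 / (1 + 0.813) ≈ 0.89686
SEM = 10.70000 · √(1 − 0.89686) = 10.70000 · √0.10314 ≈ 10.70000 · 0.32116 ≈ 3.43642
1.645 · SEM ≈ 5.65290
Lower bound: 15 − 5.65290 = 9.34710

9.35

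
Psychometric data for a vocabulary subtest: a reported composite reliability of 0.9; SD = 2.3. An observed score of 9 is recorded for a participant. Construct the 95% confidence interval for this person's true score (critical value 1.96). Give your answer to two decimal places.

SEM = 2.3000 · √(1 − 0.9000) = 2.3000 · √0.1000 ≈ 2.3000 · 0.3162 ≈ 0.7273
Half-width = 1.96·0.7273 ≈ 1.4256
Interval: (7.5744, 10.4256)

[7.57, 10.43]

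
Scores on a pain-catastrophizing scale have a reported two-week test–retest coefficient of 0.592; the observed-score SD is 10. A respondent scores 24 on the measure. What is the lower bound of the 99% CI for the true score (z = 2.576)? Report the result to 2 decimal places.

7.55

SEM = 10.00000*√(1 − 0.59200) ≈ 6.38749
Half-width = 2.576*6.38749 ≈ 16.45417
Lower limit = 24 − 16.45417 ≈ 7.54583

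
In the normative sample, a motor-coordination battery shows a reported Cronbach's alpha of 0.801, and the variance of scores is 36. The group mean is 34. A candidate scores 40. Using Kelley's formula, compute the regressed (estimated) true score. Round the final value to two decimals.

38.81

T̂ = r·X + (1 − r)·M = 0.801*40 + 0.199*34 = 32.040 + 6.766 ≃ 38.806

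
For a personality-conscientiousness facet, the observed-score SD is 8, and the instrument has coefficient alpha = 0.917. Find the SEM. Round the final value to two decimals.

The standard error of measurement is 8.0000·√(1 − 0.9170) ≈ 8.0000·0.2881 ≈ 2.3048.

2.30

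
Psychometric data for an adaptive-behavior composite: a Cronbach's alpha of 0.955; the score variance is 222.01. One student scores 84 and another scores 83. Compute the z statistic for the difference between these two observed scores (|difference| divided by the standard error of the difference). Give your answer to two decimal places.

0.22

SD = √222.01 = 14.900
SEM = 14.900×√(1 − 0.955) ≈ 3.161
SE_diff = √2 × SEM ≈ 4.470
z = |84 − 83| / 4.470 = 1 / 4.470 ≈ 0.224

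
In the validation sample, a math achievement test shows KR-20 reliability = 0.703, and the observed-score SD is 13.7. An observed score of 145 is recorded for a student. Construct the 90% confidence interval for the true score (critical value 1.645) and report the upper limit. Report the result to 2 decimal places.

157.28

SEM = 13.7000 * √(1 − 0.7030) = 13.7000 * √0.2970 ≈ 13.7000 * 0.5450 ≈ 7.4662
Margin = 1.645 * 7.4662 ≈ 12.2819
Upper bound: 145 + 12.2819 = 157.2819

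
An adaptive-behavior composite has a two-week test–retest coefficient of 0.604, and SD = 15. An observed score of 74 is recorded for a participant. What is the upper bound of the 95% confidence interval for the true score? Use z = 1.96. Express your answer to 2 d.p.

The standard error of measurement is 15.00000·√(1 − 0.60400) ≃ 15.00000·0.62929 ≃ 9.43928.
Half-width = 1.96·9.43928 ≃ 18.50099
Upper limit = 74 + 18.50099 ≃ 92.50099

92.50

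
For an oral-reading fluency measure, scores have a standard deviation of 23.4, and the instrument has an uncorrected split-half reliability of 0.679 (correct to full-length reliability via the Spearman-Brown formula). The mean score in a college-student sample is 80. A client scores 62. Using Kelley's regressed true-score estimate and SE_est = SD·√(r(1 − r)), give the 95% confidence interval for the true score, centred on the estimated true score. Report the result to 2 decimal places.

[47.41, 83.48]

Full-length reliability (Spearman-Brown) = 2(0.679)/(1+0.679) ≈ 0.8088
T̂ = 0.8088(62) + 0.1912(80) ≈ 65.4413
SE_est = 23.4000×√(0.8088×0.1912) ≈ 9.2017
95% CI: 65.4413 ± 18.0353 ≈ (47.4060, 83.4766)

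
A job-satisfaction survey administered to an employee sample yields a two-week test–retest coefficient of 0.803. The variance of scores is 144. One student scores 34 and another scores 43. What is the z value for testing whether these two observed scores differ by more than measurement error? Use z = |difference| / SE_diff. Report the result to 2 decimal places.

1.19

σ = 144^(1/2) = 12.00000
SEM = 12.00000*√(1 − 0.80300) ≈ 5.32616
SE_diff = √2 * SEM ≈ 7.53233
z = 9 / 7.53233 ≈ 1.19485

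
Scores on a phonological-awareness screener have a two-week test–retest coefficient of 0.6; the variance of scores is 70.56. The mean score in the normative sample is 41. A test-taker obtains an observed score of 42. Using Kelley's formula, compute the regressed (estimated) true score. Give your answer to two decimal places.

41.60

T̂ = 0.600(42) + 0.400(41) ≈ 41.600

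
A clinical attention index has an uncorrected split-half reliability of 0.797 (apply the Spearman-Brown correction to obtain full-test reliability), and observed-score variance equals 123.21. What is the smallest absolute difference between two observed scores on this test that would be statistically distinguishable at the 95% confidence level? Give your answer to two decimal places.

σ = 123.21^(1/2) = 11.10000
Full-length reliability (Spearman-Brown) = 2(0.797)/(1+0.797) ≈ 0.88703
The standard error of measurement is 11.10000*√(1 − 0.88703) ≈ 11.10000*0.33610 ≈ 3.73076.
SE_diff = SEM * √2 ≈ 3.73076 * 1.41421 ≈ 5.27609
Smallest detectable difference = 1.96*5.27609 ≈ 10.34113

10.34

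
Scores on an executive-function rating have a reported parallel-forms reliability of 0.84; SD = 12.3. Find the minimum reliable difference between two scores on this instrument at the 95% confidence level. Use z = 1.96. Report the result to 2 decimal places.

SEM = 12.3000 · √(1 − 0.8400) = 12.3000 · √0.1600 ≈ 12.3000 · 0.4000 ≈ 4.9200
SE_diff = √2 · SEM ≈ 6.9579
Smallest detectable difference = 1.96·6.9579 ≈ 13.6375

13.64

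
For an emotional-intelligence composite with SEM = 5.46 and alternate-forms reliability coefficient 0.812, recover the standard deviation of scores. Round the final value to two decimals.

12.59

SD = SEM / √(1 − r) = 5.46 / √0.1880 ≃ 5.46 / 0.4336 ≃ 12.5926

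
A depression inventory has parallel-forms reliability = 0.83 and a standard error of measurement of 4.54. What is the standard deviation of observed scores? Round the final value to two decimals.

11.01

σ = SEM·(1 − r)^(−1/2) ≈ 4.54*2.425 ≈ 11.011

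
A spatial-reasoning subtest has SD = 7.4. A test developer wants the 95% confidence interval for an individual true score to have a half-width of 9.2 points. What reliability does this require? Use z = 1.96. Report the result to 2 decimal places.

Required SEM = 9.2 / 1.96 ≈ 4.6939
r = 1 − (SEM / SD)² = 1 − (4.6939 / 7.4)² ≈ 1 − 0.4023 ≈ 0.5977

0.60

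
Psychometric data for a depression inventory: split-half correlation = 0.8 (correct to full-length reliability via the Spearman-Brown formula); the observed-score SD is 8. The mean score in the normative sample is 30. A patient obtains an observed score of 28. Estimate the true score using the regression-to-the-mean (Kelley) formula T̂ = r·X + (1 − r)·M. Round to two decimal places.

Spearman-Brown: r = 2(0.8) / (1 + 0.8) = 1.6000 / 1.8000 ≈ 0.8889
Estimated true score = 0.8889*28 + (1 − 0.8889)*30 ≈ 28.2222

28.22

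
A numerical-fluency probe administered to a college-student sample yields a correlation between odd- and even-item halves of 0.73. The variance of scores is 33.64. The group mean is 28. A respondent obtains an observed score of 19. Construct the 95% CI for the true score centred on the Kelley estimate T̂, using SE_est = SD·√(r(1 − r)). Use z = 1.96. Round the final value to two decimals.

SD = √33.64 = 5.800
r_full = 2·0.73 / (1 + 0.73) ≈ 0.844
T̂ = 0.844(19) + 0.156(28) ≈ 20.405
SE_est = SD × √(r(1 − r)) = 5.800 × √0.132 ≈ 5.800 × 0.363 ≈ 2.105
95% CI: 20.405 ± 4.126 ≈ (16.279, 24.530)

[16.28, 24.53]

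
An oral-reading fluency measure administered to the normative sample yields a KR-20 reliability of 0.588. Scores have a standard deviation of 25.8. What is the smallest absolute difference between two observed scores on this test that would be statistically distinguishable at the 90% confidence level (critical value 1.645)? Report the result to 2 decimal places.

SEM = 25.80000 * √(1 − 0.58800) = 25.80000 * √0.41200 ≃ 25.80000 * 0.64187 ≃ 16.56030
SE_diff = SEM * √2 ≃ 16.56030 * 1.41421 ≃ 23.41981
Minimum reliable difference = 1.645 * SE_diff ≃ 1.645 * 23.41981 ≃ 38.52558

38.53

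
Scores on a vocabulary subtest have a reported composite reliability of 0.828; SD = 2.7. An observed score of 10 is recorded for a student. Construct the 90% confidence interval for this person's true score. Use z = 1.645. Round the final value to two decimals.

[8.16, 11.84]

SEM = 2.70000·√(1 − 0.82800) ≃ 1.11977
1.645 · SEM ≃ 1.84202
Interval: (8.15798, 11.84202)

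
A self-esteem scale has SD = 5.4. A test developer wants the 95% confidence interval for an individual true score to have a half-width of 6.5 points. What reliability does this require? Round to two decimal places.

0.62

Required SEM = 6.5 / 1.96 ≈ 3.3163
r = 1 − (SEM / SD)² = 1 − (3.3163 / 5.4)² ≈ 1 − 0.3772 ≈ 0.6228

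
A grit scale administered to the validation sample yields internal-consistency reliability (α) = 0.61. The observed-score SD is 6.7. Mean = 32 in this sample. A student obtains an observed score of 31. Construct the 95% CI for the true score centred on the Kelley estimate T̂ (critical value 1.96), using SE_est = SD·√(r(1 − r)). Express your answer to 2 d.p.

[24.98, 37.80]

T̂ = r·X + (1 − r)·M = 0.61000×31 + 0.39000×32 = 18.91000 + 12.48000 ≈ 31.39000
SE_est = SD × √(r(1 − r)) = 6.70000 × √0.23790 ≈ 6.70000 × 0.48775 ≈ 3.26792
CI = 31.39000 ± 1.96 × 3.26792 → [24.98487, 37.79513]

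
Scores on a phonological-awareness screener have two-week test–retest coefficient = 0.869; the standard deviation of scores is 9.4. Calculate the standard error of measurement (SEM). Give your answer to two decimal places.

3.40

SEM = 9.4000·√(1 − 0.8690) ≈ 3.4022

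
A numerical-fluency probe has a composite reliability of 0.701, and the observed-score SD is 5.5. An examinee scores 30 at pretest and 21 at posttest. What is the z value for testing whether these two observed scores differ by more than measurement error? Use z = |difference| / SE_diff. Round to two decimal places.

SEM = 5.500*√(1 − 0.701) ≈ 3.007
Standard error of the difference = 3.007·√2 ≈ 4.253
z = 9 / 4.253 ≈ 2.116

2.12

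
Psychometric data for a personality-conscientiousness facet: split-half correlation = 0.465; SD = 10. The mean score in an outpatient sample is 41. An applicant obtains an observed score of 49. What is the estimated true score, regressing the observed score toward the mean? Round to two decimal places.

46.08

Spearman-Brown: r = 2(0.465) / (1 + 0.465) = 0.9300 / 1.4650 ≈ 0.6348
T̂ = 0.6348(49) + 0.3652(41) ≈ 46.0785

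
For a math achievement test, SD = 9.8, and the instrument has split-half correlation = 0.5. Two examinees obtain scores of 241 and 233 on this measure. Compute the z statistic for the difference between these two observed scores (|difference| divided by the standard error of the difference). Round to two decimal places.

1.00

r_full = 2·0.5 / (1 + 0.5) ≃ 0.667
SEM = 9.800 × √(1 − 0.667) = 9.800 × √0.333 ≃ 9.800 × 0.577 ≃ 5.658
Standard error of the difference = 5.658·√2 ≃ 8.002
z = 8 / 8.002 ≃ 1.000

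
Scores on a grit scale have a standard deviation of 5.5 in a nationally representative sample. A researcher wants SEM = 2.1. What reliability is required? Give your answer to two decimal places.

0.85

Required reliability = 1 − (SEM/SD)² = 1 − 0.1458 ≈ 0.8542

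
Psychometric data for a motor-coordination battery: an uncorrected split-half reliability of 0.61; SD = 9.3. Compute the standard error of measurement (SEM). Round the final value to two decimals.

4.58

Spearman-Brown: r = 2(0.61) / (1 + 0.61) = 1.220 / 1.610 ≃ 0.758
SEM = 9.300*√(1 − 0.758) ≃ 4.577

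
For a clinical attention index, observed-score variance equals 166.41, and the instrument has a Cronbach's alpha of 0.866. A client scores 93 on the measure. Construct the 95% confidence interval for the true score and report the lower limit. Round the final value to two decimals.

SD = √166.41 = 12.9000
SEM = 12.9000×√(1 − 0.8660) ≈ 4.7222
Margin = 1.96 × 4.7222 ≈ 9.2555
Lower bound: 93 − 9.2555 = 83.7445

83.74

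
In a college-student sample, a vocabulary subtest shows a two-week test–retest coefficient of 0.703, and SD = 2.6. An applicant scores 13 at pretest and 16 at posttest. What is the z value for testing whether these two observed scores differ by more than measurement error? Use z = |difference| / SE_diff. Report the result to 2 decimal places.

1.50

SEM = 2.60000 × √(1 − 0.70300) = 2.60000 × √0.29700 ≈ 2.60000 × 0.54498 ≈ 1.41694
Standard error of the difference = 1.41694·√2 ≈ 2.00386
z = |13 − 16| / 2.00386 = 3 / 2.00386 ≈ 1.49711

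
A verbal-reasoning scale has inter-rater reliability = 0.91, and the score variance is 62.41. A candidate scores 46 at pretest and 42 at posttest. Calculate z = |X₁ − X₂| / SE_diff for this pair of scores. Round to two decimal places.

1.19

σ = 62.41^(1/2) = 7.900
SEM = 7.900 · √(1 − 0.910) = 7.900 · √0.090 ≈ 7.900 · 0.300 ≈ 2.370
SE_diff = SEM · √2 ≈ 2.370 · 1.414 ≈ 3.352
z = |46 − 42| / 3.352 = 4 / 3.352 ≈ 1.193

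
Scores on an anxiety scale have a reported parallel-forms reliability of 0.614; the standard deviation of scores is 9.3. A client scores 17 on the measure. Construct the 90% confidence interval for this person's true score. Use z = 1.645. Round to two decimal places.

[7.50, 26.50]

The standard error of measurement is 9.3000×√(1 − 0.6140) ≈ 9.3000×0.6213 ≈ 5.7780.
Half-width = 1.645×5.7780 ≈ 9.5048
CI = 17 ± 9.5048 → [7.4952, 26.5048]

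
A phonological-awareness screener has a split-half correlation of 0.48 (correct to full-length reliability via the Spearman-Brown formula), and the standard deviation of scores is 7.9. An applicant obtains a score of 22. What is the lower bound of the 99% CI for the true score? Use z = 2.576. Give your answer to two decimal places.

9.94

Full-length reliability (Spearman-Brown) = 2(0.48)/(1+0.48) ≈ 0.649
The standard error of measurement is 7.900·√(1 − 0.649) ≈ 7.900·0.593 ≈ 4.683.
Half-width = 2.576·4.683 ≈ 12.063
Lower bound: 22 − 12.063 = 9.937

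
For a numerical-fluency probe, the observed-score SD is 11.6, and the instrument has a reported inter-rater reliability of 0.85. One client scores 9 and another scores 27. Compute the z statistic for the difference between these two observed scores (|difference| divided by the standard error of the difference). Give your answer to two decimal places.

The standard error of measurement is 11.600·√(1 − 0.850) ≈ 11.600·0.387 ≈ 4.493.
SE_diff = √2 · SEM ≈ 6.354
z = 18 / 6.354 ≈ 2.833

2.83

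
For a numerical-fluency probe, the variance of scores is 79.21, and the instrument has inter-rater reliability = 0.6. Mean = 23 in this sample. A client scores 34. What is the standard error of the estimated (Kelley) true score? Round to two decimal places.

SD = √79.21 = 8.9000
SE_est = 8.9000·√(0.6000·0.4000) ≈ 4.3601

4.36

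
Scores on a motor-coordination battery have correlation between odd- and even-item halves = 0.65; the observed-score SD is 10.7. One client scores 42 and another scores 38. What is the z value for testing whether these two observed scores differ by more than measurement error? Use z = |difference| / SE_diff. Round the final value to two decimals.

Spearman-Brown: r = 2(0.65) / (1 + 0.65) = 1.3000 / 1.6500 ≈ 0.7879
The standard error of measurement is 10.7000·√(1 − 0.7879) ≈ 10.7000·0.4606 ≈ 4.9281.
Standard error of the difference = 4.9281·√2 ≈ 6.9693
z = |42 − 38| / 6.9693 = 4 / 6.9693 ≈ 0.5739

0.57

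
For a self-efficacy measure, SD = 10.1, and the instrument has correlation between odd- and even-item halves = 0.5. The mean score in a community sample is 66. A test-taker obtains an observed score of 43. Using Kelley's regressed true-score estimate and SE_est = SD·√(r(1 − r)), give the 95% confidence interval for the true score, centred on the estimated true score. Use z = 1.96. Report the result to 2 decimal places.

[41.33, 60.00]

Spearman-Brown: r = 2(0.5) / (1 + 0.5) = 1.00000 / 1.50000 ≈ 0.66667
T̂ = r·X + (1 − r)·M = 0.66667*43 + 0.33333*66 ≈ 28.66667 + 22.00000 ≈ 50.66667
SE_est = SD * √(r(1 − r)) = 10.10000 * √0.22222 ≈ 10.10000 * 0.47140 ≈ 4.76119
CI = 50.66667 ± 1.96 * 4.76119 → [41.33474, 59.99859]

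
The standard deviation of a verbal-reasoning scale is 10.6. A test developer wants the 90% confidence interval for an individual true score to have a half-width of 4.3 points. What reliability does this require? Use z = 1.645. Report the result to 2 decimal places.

0.94

SEM needed = half-width / z = 4.3/1.645 ≃ 2.6140
r = 1 − (SEM / SD)² = 1 − (2.6140 / 10.6)² ≃ 1 − 0.0608 ≃ 0.9392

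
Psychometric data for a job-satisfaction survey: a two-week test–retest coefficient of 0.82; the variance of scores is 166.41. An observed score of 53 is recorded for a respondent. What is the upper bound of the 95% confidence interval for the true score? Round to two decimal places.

SD = √166.41 = 12.900
The standard error of measurement is 12.900*√(1 − 0.820) ≈ 12.900*0.424 ≈ 5.473.
Half-width = 1.96*5.473 ≈ 10.727
Upper bound: 53 + 10.727 = 63.727

63.73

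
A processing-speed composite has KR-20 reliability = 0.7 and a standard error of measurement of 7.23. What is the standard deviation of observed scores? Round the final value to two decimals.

SD = SEM / √(1 − r) = 7.23 / √0.3000 ≈ 7.23 / 0.5477 ≈ 13.2001

13.20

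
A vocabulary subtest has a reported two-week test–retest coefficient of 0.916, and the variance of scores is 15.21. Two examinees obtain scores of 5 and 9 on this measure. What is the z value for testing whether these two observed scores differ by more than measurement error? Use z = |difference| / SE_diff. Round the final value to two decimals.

SD = √15.21 = 3.900
SEM = 3.900×√(1 − 0.916) ≈ 1.130
SE_diff = SEM × √2 ≈ 1.130 × 1.414 ≈ 1.599
z = 4 / 1.599 ≈ 2.502

2.50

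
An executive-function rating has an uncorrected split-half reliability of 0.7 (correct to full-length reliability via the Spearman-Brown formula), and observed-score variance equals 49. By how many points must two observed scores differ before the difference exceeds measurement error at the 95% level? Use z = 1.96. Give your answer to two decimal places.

8.15

SD = √49 = 7.00000
Full-length reliability (Spearman-Brown) = 2(0.7)/(1+0.7) ≈ 0.82353
SEM = 7.00000 * √(1 − 0.82353) = 7.00000 * √0.17647 ≈ 7.00000 * 0.42008 ≈ 2.94059
Standard error of the difference = 2.94059·√2 ≈ 4.15862
Minimum reliable difference = 1.96 * SE_diff ≈ 1.96 * 4.15862 ≈ 8.15089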